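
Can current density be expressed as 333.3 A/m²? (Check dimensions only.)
Yes

current density has SI base units: A / m^2
A/m² reduces to the same SI base units, so it is a valid unit for current density.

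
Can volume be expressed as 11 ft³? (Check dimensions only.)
Yes

volume has SI base units: m^3
ft³ reduces to the same SI base units, so it is a valid unit for volume.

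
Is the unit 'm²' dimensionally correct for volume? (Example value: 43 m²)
No

volume has SI base units: m^3
m² does NOT reduce to m^3; a valid unit for volume would be e.g. m³.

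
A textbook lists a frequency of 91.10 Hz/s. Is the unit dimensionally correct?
No

frequency has SI base units: 1 / s
Hz/s does NOT reduce to 1 / s; a valid unit for frequency would be e.g. Hz.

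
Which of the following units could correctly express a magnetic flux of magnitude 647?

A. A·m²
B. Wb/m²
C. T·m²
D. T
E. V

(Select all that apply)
C

magnetic flux has SI base units: kg * m^2 / (A * s^2)

Checking each option against kg * m^2 / (A * s^2):
  A. A·m²: ✗ does not match
  B. Wb/m²: ✗ does not match
  C. T·m²: ✓ matches
  D. T: ✗ does not match
  E. V: ✗ does not match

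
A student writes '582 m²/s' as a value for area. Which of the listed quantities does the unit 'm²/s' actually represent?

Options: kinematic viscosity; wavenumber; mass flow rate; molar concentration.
kinematic viscosity

area should have units dimensionally equivalent to m^2 (e.g. m²).
The given unit 'm²/s' reduces to m^2 / s. Of the listed options, that is the dimensionality of kinematic viscosity.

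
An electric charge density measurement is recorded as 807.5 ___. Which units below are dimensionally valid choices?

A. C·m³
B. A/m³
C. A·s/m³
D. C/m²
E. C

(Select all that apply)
C

electric charge density has SI base units: A * s / m^3

Checking each option against A * s / m^3:
  A. C·m³: ✗ does not match
  B. A/m³: ✗ does not match
  C. A·s/m³: ✓ matches
  D. C/m²: ✗ does not match
  E. C: ✗ does not match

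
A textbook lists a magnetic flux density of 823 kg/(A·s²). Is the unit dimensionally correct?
Yes

magnetic flux density has SI base units: kg / (A * s^2)
kg/(A·s²) reduces to the same SI base units, so it is a valid unit for magnetic flux density.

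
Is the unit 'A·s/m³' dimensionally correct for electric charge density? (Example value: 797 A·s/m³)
Yes

electric charge density has SI base units: A * s / m^3
A·s/m³ reduces to the same SI base units, so it is a valid unit for electric charge density.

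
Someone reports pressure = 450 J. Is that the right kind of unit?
No

pressure has SI base units: kg / (m * s^2)
J does NOT reduce to kg / (m * s^2); a valid unit for pressure would be e.g. Pa.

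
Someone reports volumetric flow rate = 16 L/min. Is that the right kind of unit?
Yes

volumetric flow rate has SI base units: m^3 / s
L/min reduces to the same SI base units, so it is a valid unit for volumetric flow rate.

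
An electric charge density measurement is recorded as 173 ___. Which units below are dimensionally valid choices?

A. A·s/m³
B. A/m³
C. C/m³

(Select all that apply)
A, C

electric charge density has SI base units: A * s / m^3

Checking each option against A * s / m^3:
  A. A·s/m³: ✓ matches
  B. A/m³: ✗ does not match
  C. C/m³: ✓ matches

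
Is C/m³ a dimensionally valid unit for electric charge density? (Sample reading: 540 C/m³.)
Yes

electric charge density has SI base units: A * s / m^3
C/m³ reduces to the same SI base units, so it is a valid unit for electric charge density.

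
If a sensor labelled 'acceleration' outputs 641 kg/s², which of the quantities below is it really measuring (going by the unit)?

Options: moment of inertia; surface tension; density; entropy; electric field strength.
surface tension

acceleration should have units dimensionally equivalent to m / s^2 (e.g. m/s²).
The given unit 'kg/s²' reduces to kg / s^2. Of the listed options, that is the dimensionality of surface tension.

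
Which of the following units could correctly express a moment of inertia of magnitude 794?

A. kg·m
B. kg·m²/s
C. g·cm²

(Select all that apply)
C

moment of inertia has SI base units: kg * m^2

Checking each option against kg * m^2:
  A. kg·m: ✗ does not match
  B. kg·m²/s: ✗ does not match
  C. g·cm²: ✓ matches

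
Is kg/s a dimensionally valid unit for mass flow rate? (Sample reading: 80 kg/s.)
Yes

mass flow rate has SI base units: kg / s
kg/s reduces to the same SI base units, so it is a valid unit for mass flow rate.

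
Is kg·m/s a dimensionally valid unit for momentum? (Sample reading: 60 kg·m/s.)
Yes

momentum has SI base units: kg * m / s
kg·m/s reduces to the same SI base units, so it is a valid unit for momentum.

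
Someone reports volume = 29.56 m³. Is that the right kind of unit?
Yes

volume has SI base units: m^3
m³ reduces to the same SI base units, so it is a valid unit for volume.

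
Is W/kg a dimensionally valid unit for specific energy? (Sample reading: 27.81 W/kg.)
No

specific energy has SI base units: m^2 / s^2
W/kg does NOT reduce to m^2 / s^2; a valid unit for specific energy would be e.g. J/kg.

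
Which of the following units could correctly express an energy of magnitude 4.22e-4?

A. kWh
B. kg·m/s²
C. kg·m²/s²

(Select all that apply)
A, C

energy has SI base units: kg * m^2 / s^2

Checking each option against kg * m^2 / s^2:
  A. kWh: ✓ matches
  B. kg·m/s²: ✗ does not match
  C. kg·m²/s²: ✓ matches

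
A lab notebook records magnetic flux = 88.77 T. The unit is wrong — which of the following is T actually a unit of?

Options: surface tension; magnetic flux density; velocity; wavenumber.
magnetic flux density

magnetic flux should have units dimensionally equivalent to kg * m^2 / (A * s^2) (e.g. Wb).
The given unit 'T' reduces to kg / (A * s^2). Of the listed options, that is the dimensionality of magnetic flux density.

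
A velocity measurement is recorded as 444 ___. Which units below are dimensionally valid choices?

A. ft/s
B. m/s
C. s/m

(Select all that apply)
A, B

velocity has SI base units: m / s

Checking each option against m / s:
  A. ft/s: ✓ matches
  B. m/s: ✓ matches
  C. s/m: ✗ does not match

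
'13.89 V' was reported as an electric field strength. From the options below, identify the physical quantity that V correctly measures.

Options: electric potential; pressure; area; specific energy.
electric potential

electric field strength should have units dimensionally equivalent to kg * m / (A * s^3) (e.g. V/m).
The given unit 'V' reduces to kg * m^2 / (A * s^3). Of the listed options, that is the dimensionality of electric potential.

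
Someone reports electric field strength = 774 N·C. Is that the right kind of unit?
No

electric field strength has SI base units: kg * m / (A * s^3)
N·C does NOT reduce to kg * m / (A * s^3); a valid unit for electric field strength would be e.g. V/m.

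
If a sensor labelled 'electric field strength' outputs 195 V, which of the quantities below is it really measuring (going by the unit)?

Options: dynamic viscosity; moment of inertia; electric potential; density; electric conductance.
electric potential

electric field strength should have units dimensionally equivalent to kg * m / (A * s^3) (e.g. V/m).
The given unit 'V' reduces to kg * m^2 / (A * s^3). Of the listed options, that is the dimensionality of electric potential.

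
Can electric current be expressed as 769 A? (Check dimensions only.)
Yes

electric current has SI base units: A
A reduces to the same SI base units, so it is a valid unit for electric current.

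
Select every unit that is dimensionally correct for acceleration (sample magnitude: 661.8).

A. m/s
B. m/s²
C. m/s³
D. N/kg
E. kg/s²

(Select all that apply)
B, D

acceleration has SI base units: m / s^2

Checking each option against m / s^2:
  A. m/s: ✗ does not match
  B. m/s²: ✓ matches
  C. m/s³: ✗ does not match
  D. N/kg: ✓ matches
  E. kg/s²: ✗ does not match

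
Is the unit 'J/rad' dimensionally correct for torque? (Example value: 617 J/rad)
Yes

torque has SI base units: kg * m^2 / s^2
J/rad reduces to the same SI base units, so it is a valid unit for torque.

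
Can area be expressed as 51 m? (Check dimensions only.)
No

area has SI base units: m^2
m does NOT reduce to m^2; a valid unit for area would be e.g. m².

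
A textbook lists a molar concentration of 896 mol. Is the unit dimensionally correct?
No

molar concentration has SI base units: mol / m^3
mol does NOT reduce to mol / m^3; a valid unit for molar concentration would be e.g. mol/m³.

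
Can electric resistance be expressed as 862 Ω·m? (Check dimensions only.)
No

electric resistance has SI base units: kg * m^2 / (A^2 * s^3)
Ω·m does NOT reduce to kg * m^2 / (A^2 * s^3); a valid unit for electric resistance would be e.g. Ω.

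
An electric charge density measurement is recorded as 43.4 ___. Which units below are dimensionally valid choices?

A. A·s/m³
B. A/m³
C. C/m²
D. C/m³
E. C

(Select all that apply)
A, D

electric charge density has SI base units: A * s / m^3

Checking each option against A * s / m^3:
  A. A·s/m³: ✓ matches
  B. A/m³: ✗ does not match
  C. C/m²: ✗ does not match
  D. C/m³: ✓ matches
  E. C: ✗ does not match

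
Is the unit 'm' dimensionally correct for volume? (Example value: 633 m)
No

volume has SI base units: m^3
m does NOT reduce to m^3; a valid unit for volume would be e.g. m³.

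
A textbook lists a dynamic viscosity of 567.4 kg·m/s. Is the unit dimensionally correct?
No

dynamic viscosity has SI base units: kg / (m * s)
kg·m/s does NOT reduce to kg / (m * s); a valid unit for dynamic viscosity would be e.g. Pa·s.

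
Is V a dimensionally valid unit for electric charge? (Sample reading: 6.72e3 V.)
No

electric charge has SI base units: A * s
V does NOT reduce to A * s; a valid unit for electric charge would be e.g. C.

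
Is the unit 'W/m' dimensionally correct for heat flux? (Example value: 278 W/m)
No

heat flux has SI base units: kg / s^3
W/m does NOT reduce to kg / s^3; a valid unit for heat flux would be e.g. W/m².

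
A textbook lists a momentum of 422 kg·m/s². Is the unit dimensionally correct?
No

momentum has SI base units: kg * m / s
kg·m/s² does NOT reduce to kg * m / s; a valid unit for momentum would be e.g. kg·m/s.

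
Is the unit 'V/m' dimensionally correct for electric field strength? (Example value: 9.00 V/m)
Yes

electric field strength has SI base units: kg * m / (A * s^3)
V/m reduces to the same SI base units, so it is a valid unit for electric field strength.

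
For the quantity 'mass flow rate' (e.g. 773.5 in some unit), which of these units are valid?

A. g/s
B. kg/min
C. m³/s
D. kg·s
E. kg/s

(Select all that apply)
A, B, E

mass flow rate has SI base units: kg / s

Checking each option against kg / s:
  A. g/s: ✓ matches
  B. kg/min: ✓ matches
  C. m³/s: ✗ does not match
  D. kg·s: ✗ does not match
  E. kg/s: ✓ matches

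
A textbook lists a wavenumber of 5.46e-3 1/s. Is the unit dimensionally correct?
No

wavenumber has SI base units: 1 / m
1/s does NOT reduce to 1 / m; a valid unit for wavenumber would be e.g. 1/m.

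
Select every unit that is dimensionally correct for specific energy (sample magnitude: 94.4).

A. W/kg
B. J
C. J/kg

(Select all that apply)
C

specific energy has SI base units: m^2 / s^2

Checking each option against m^2 / s^2:
  A. W/kg: ✗ does not match
  B. J: ✗ does not match
  C. J/kg: ✓ matches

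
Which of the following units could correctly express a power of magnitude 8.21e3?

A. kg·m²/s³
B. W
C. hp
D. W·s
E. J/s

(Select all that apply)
A, B, C, E

power has SI base units: kg * m^2 / s^3

Checking each option against kg * m^2 / s^3:
  A. kg·m²/s³: ✓ matches
  B. W: ✓ matches
  C. hp: ✓ matches
  D. W·s: ✗ does not match
  E. J/s: ✓ matches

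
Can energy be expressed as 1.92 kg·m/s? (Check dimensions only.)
No

energy has SI base units: kg * m^2 / s^2
kg·m/s does NOT reduce to kg * m^2 / s^2; a valid unit for energy would be e.g. J.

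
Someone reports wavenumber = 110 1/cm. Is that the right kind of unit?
Yes

wavenumber has SI base units: 1 / m
1/cm reduces to the same SI base units, so it is a valid unit for wavenumber.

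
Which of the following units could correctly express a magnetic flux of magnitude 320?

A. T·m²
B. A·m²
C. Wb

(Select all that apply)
A, C

magnetic flux has SI base units: kg * m^2 / (A * s^2)

Checking each option against kg * m^2 / (A * s^2):
  A. T·m²: ✓ matches
  B. A·m²: ✗ does not match
  C. Wb: ✓ matches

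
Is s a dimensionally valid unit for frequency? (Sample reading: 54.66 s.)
No

frequency has SI base units: 1 / s
s does NOT reduce to 1 / s; a valid unit for frequency would be e.g. Hz.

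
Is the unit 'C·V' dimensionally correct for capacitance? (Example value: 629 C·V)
No

capacitance has SI base units: A^2 * s^4 / (kg * m^2)
C·V does NOT reduce to A^2 * s^4 / (kg * m^2); a valid unit for capacitance would be e.g. F.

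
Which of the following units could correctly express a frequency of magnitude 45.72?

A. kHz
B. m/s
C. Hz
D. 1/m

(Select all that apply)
A, C

frequency has SI base units: 1 / s

Checking each option against 1 / s:
  A. kHz: ✓ matches
  B. m/s: ✗ does not match
  C. Hz: ✓ matches
  D. 1/m: ✗ does not match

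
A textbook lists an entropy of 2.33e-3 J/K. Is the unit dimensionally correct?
Yes

entropy has SI base units: kg * m^2 / (s^2 * K)
J/K reduces to the same SI base units, so it is a valid unit for entropy.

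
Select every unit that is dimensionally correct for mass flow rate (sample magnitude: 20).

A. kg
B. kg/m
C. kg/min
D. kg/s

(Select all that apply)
C, D

mass flow rate has SI base units: kg / s

Checking each option against kg / s:
  A. kg: ✗ does not match
  B. kg/m: ✗ does not match
  C. kg/min: ✓ matches
  D. kg/s: ✓ matches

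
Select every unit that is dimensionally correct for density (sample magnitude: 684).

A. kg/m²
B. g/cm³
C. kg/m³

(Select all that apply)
B, C

density has SI base units: kg / m^3

Checking each option against kg / m^3:
  A. kg/m²: ✗ does not match
  B. g/cm³: ✓ matches
  C. kg/m³: ✓ matches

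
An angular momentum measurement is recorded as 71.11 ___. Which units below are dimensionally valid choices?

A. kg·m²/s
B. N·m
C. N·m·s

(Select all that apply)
A, C

angular momentum has SI base units: kg * m^2 / s

Checking each option against kg * m^2 / s:
  A. kg·m²/s: ✓ matches
  B. N·m: ✗ does not match
  C. N·m·s: ✓ matches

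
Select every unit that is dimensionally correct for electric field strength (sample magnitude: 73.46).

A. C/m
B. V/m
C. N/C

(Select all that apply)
B, C

electric field strength has SI base units: kg * m / (A * s^3)

Checking each option against kg * m / (A * s^3):
  A. C/m: ✗ does not match
  B. V/m: ✓ matches
  C. N/C: ✓ matches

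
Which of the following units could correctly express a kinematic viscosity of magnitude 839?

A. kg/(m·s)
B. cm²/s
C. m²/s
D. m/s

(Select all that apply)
B, C

kinematic viscosity has SI base units: m^2 / s

Checking each option against m^2 / s:
  A. kg/(m·s): ✗ does not match
  B. cm²/s: ✓ matches
  C. m²/s: ✓ matches
  D. m/s: ✗ does not match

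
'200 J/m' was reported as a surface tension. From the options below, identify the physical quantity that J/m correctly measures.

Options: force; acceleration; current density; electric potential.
force

surface tension should have units dimensionally equivalent to kg / s^2 (e.g. N/m).
The given unit 'J/m' reduces to kg * m / s^2. Of the listed options, that is the dimensionality of force.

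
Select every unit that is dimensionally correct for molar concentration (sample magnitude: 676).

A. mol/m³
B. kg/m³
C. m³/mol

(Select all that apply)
A

molar concentration has SI base units: mol / m^3

Checking each option against mol / m^3:
  A. mol/m³: ✓ matches
  B. kg/m³: ✗ does not match
  C. m³/mol: ✗ does not match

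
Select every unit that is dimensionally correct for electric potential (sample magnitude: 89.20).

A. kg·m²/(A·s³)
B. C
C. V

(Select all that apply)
A, C

electric potential has SI base units: kg * m^2 / (A * s^3)

Checking each option against kg * m^2 / (A * s^3):
  A. kg·m²/(A·s³): ✓ matches
  B. C: ✗ does not match
  C. V: ✓ matches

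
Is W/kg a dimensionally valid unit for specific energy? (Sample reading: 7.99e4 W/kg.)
No

specific energy has SI base units: m^2 / s^2
W/kg does NOT reduce to m^2 / s^2; a valid unit for specific energy would be e.g. J/kg.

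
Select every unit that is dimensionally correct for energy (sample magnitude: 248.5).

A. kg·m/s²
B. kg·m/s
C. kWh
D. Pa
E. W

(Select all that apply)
C

energy has SI base units: kg * m^2 / s^2

Checking each option against kg * m^2 / s^2:
  A. kg·m/s²: ✗ does not match
  B. kg·m/s: ✗ does not match
  C. kWh: ✓ matches
  D. Pa: ✗ does not match
  E. W: ✗ does not match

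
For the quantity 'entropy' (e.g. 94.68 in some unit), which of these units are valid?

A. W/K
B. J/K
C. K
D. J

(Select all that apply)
B

entropy has SI base units: kg * m^2 / (s^2 * K)

Checking each option against kg * m^2 / (s^2 * K):
  A. W/K: ✗ does not match
  B. J/K: ✓ matches
  C. K: ✗ does not match
  D. J: ✗ does not match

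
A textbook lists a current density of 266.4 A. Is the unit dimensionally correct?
No

current density has SI base units: A / m^2
A does NOT reduce to A / m^2; a valid unit for current density would be e.g. A/m².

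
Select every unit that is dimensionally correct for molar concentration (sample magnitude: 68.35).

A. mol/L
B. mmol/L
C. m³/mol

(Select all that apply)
A, B

molar concentration has SI base units: mol / m^3

Checking each option against mol / m^3:
  A. mol/L: ✓ matches
  B. mmol/L: ✓ matches
  C. m³/mol: ✗ does not match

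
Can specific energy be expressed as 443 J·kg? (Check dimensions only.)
No

specific energy has SI base units: m^2 / s^2
J·kg does NOT reduce to m^2 / s^2; a valid unit for specific energy would be e.g. J/kg.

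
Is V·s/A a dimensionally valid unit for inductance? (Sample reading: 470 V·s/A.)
Yes

inductance has SI base units: kg * m^2 / (A^2 * s^2)
V·s/A reduces to the same SI base units, so it is a valid unit for inductance.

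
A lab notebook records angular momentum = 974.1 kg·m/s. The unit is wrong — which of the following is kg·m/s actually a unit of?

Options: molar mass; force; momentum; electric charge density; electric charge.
momentum

angular momentum should have units dimensionally equivalent to kg * m^2 / s (e.g. kg·m²/s).
The given unit 'kg·m/s' reduces to kg * m / s. Of the listed options, that is the dimensionality of momentum.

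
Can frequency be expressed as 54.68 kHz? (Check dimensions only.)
Yes

frequency has SI base units: 1 / s
kHz reduces to the same SI base units, so it is a valid unit for frequency.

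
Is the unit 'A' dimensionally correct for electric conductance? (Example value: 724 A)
No

electric conductance has SI base units: A^2 * s^3 / (kg * m^2)
A does NOT reduce to A^2 * s^3 / (kg * m^2); a valid unit for electric conductance would be e.g. S.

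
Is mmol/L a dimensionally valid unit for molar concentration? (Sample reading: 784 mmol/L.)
Yes

molar concentration has SI base units: mol / m^3
mmol/L reduces to the same SI base units, so it is a valid unit for molar concentration.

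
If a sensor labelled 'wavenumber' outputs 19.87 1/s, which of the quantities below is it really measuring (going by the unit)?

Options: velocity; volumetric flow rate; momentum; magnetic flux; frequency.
frequency

wavenumber should have units dimensionally equivalent to 1 / m (e.g. 1/m).
The given unit '1/s' reduces to 1 / s. Of the listed options, that is the dimensionality of frequency.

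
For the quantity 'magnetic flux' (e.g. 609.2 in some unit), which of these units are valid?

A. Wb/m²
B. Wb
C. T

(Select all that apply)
B

magnetic flux has SI base units: kg * m^2 / (A * s^2)

Checking each option against kg * m^2 / (A * s^2):
  A. Wb/m²: ✗ does not match
  B. Wb: ✓ matches
  C. T: ✗ does not match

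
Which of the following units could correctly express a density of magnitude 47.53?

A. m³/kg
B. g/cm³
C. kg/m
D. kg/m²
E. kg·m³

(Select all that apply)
B

density has SI base units: kg / m^3

Checking each option against kg / m^3:
  A. m³/kg: ✗ does not match
  B. g/cm³: ✓ matches
  C. kg/m: ✗ does not match
  D. kg/m²: ✗ does not match
  E. kg·m³: ✗ does not match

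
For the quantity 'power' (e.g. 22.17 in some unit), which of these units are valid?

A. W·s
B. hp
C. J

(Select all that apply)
B

power has SI base units: kg * m^2 / s^3

Checking each option against kg * m^2 / s^3:
  A. W·s: ✗ does not match
  B. hp: ✓ matches
  C. J: ✗ does not match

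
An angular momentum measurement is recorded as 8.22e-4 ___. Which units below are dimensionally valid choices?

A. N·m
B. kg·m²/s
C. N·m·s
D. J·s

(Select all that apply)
B, C, D

angular momentum has SI base units: kg * m^2 / s

Checking each option against kg * m^2 / s:
  A. N·m: ✗ does not match
  B. kg·m²/s: ✓ matches
  C. N·m·s: ✓ matches
  D. J·s: ✓ matches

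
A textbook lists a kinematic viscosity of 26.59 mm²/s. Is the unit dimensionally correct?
Yes

kinematic viscosity has SI base units: m^2 / s
mm²/s reduces to the same SI base units, so it is a valid unit for kinematic viscosity.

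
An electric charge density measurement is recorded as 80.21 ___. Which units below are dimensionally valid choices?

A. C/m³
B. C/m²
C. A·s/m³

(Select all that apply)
A, C

electric charge density has SI base units: A * s / m^3

Checking each option against A * s / m^3:
  A. C/m³: ✓ matches
  B. C/m²: ✗ does not match
  C. A·s/m³: ✓ matches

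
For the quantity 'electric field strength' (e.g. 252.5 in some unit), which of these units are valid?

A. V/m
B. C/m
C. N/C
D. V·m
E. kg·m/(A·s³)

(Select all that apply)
A, C, E

electric field strength has SI base units: kg * m / (A * s^3)

Checking each option against kg * m / (A * s^3):
  A. V/m: ✓ matches
  B. C/m: ✗ does not match
  C. N/C: ✓ matches
  D. V·m: ✗ does not match
  E. kg·m/(A·s³): ✓ matches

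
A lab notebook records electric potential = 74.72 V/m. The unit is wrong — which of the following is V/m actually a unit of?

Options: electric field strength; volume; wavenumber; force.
electric field strength

electric potential should have units dimensionally equivalent to kg * m^2 / (A * s^3) (e.g. V).
The given unit 'V/m' reduces to kg * m / (A * s^3). Of the listed options, that is the dimensionality of electric field strength.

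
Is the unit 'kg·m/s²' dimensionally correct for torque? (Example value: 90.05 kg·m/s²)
No

torque has SI base units: kg * m^2 / s^2
kg·m/s² does NOT reduce to kg * m^2 / s^2; a valid unit for torque would be e.g. N·m.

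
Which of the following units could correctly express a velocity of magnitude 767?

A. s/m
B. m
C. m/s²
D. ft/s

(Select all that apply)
D

velocity has SI base units: m / s

Checking each option against m / s:
  A. s/m: ✗ does not match
  B. m: ✗ does not match
  C. m/s²: ✗ does not match
  D. ft/s: ✓ matches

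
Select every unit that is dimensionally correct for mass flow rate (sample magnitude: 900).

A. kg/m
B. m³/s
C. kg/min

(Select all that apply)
C

mass flow rate has SI base units: kg / s

Checking each option against kg / s:
  A. kg/m: ✗ does not match
  B. m³/s: ✗ does not match
  C. kg/min: ✓ matches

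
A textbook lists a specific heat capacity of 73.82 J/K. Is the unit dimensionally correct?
No

specific heat capacity has SI base units: m^2 / (s^2 * K)
J/K does NOT reduce to m^2 / (s^2 * K); a valid unit for specific heat capacity would be e.g. J/(kg·K).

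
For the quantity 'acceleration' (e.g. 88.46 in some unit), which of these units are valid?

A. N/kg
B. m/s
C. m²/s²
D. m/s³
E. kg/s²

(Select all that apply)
A

acceleration has SI base units: m / s^2

Checking each option against m / s^2:
  A. N/kg: ✓ matches
  B. m/s: ✗ does not match
  C. m²/s²: ✗ does not match
  D. m/s³: ✗ does not match
  E. kg/s²: ✗ does not match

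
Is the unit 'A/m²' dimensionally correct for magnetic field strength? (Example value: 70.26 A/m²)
No

magnetic field strength has SI base units: A / m
A/m² does NOT reduce to A / m; a valid unit for magnetic field strength would be e.g. A/m.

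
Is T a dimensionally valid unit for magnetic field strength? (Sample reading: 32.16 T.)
No

magnetic field strength has SI base units: A / m
T does NOT reduce to A / m; a valid unit for magnetic field strength would be e.g. A/m.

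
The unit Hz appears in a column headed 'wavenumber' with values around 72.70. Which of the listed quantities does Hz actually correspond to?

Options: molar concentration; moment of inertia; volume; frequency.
frequency

wavenumber should have units dimensionally equivalent to 1 / m (e.g. 1/m).
The given unit 'Hz' reduces to 1 / s. Of the listed options, that is the dimensionality of frequency.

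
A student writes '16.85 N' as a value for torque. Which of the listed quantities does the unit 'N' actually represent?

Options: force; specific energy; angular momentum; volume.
force

torque should have units dimensionally equivalent to kg * m^2 / s^2 (e.g. N·m).
The given unit 'N' reduces to kg * m / s^2. Of the listed options, that is the dimensionality of force.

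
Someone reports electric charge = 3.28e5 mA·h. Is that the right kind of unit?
Yes

electric charge has SI base units: A * s
mA·h reduces to the same SI base units, so it is a valid unit for electric charge.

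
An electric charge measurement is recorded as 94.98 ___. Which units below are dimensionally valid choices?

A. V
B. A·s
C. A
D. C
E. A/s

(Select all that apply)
B, D

electric charge has SI base units: A * s

Checking each option against A * s:
  A. V: ✗ does not match
  B. A·s: ✓ matches
  C. A: ✗ does not match
  D. C: ✓ matches
  E. A/s: ✗ does not match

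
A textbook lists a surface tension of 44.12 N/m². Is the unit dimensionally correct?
No

surface tension has SI base units: kg / s^2
N/m² does NOT reduce to kg / s^2; a valid unit for surface tension would be e.g. N/m.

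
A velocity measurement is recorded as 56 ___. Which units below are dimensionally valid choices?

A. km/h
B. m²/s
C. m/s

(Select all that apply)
A, C

velocity has SI base units: m / s

Checking each option against m / s:
  A. km/h: ✓ matches
  B. m²/s: ✗ does not match
  C. m/s: ✓ matches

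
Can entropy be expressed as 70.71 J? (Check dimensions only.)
No

entropy has SI base units: kg * m^2 / (s^2 * K)
J does NOT reduce to kg * m^2 / (s^2 * K); a valid unit for entropy would be e.g. J/K.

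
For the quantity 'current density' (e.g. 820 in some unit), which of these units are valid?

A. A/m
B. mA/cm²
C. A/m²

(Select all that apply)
B, C

current density has SI base units: A / m^2

Checking each option against A / m^2:
  A. A/m: ✗ does not match
  B. mA/cm²: ✓ matches
  C. A/m²: ✓ matches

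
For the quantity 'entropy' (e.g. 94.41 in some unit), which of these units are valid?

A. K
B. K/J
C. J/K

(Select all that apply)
C

entropy has SI base units: kg * m^2 / (s^2 * K)

Checking each option against kg * m^2 / (s^2 * K):
  A. K: ✗ does not match
  B. K/J: ✗ does not match
  C. J/K: ✓ matches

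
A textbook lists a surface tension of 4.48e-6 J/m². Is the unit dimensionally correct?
Yes

surface tension has SI base units: kg / s^2
J/m² reduces to the same SI base units, so it is a valid unit for surface tension.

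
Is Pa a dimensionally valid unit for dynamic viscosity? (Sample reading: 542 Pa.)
No

dynamic viscosity has SI base units: kg / (m * s)
Pa does NOT reduce to kg / (m * s); a valid unit for dynamic viscosity would be e.g. Pa·s.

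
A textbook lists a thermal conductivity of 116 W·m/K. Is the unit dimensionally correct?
No

thermal conductivity has SI base units: kg * m / (s^3 * K)
W·m/K does NOT reduce to kg * m / (s^3 * K); a valid unit for thermal conductivity would be e.g. W/(m·K).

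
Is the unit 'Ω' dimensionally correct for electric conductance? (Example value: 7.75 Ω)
No

electric conductance has SI base units: A^2 * s^3 / (kg * m^2)
Ω does NOT reduce to A^2 * s^3 / (kg * m^2); a valid unit for electric conductance would be e.g. S.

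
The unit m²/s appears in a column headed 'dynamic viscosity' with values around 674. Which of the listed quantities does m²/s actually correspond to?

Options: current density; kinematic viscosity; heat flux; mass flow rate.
kinematic viscosity

dynamic viscosity should have units dimensionally equivalent to kg / (m * s) (e.g. Pa·s).
The given unit 'm²/s' reduces to m^2 / s. Of the listed options, that is the dimensionality of kinematic viscosity.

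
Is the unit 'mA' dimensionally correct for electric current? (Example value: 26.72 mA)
Yes

electric current has SI base units: A
mA reduces to the same SI base units, so it is a valid unit for electric current.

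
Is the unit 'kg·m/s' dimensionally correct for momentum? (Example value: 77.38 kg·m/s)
Yes

momentum has SI base units: kg * m / s
kg·m/s reduces to the same SI base units, so it is a valid unit for momentum.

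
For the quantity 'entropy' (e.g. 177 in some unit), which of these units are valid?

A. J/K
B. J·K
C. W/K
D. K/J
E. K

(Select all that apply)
A

entropy has SI base units: kg * m^2 / (s^2 * K)

Checking each option against kg * m^2 / (s^2 * K):
  A. J/K: ✓ matches
  B. J·K: ✗ does not match
  C. W/K: ✗ does not match
  D. K/J: ✗ does not match
  E. K: ✗ does not match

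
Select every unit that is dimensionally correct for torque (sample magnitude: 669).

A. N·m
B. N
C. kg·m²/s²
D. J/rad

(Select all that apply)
A, C, D

torque has SI base units: kg * m^2 / s^2

Checking each option against kg * m^2 / s^2:
  A. N·m: ✓ matches
  B. N: ✗ does not match
  C. kg·m²/s²: ✓ matches
  D. J/rad: ✓ matches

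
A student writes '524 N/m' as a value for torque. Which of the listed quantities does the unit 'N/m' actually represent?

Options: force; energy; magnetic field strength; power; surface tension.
surface tension

torque should have units dimensionally equivalent to kg * m^2 / s^2 (e.g. N·m).
The given unit 'N/m' reduces to kg / s^2. Of the listed options, that is the dimensionality of surface tension.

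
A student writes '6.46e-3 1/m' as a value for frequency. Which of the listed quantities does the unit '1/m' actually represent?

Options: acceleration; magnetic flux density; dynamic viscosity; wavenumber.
wavenumber

frequency should have units dimensionally equivalent to 1 / s (e.g. Hz).
The given unit '1/m' reduces to 1 / m. Of the listed options, that is the dimensionality of wavenumber.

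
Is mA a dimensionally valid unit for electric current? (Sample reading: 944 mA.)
Yes

electric current has SI base units: A
mA reduces to the same SI base units, so it is a valid unit for electric current.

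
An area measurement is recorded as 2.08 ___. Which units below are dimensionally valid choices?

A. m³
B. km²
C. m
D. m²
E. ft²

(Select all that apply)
B, D, E

area has SI base units: m^2

Checking each option against m^2:
  A. m³: ✗ does not match
  B. km²: ✓ matches
  C. m: ✗ does not match
  D. m²: ✓ matches
  E. ft²: ✓ matches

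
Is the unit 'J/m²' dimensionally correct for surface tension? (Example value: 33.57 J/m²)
Yes

surface tension has SI base units: kg / s^2
J/m² reduces to the same SI base units, so it is a valid unit for surface tension.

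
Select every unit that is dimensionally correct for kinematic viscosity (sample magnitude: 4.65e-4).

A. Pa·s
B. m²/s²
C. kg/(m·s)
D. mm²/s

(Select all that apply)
D

kinematic viscosity has SI base units: m^2 / s

Checking each option against m^2 / s:
  A. Pa·s: ✗ does not match
  B. m²/s²: ✗ does not match
  C. kg/(m·s): ✗ does not match
  D. mm²/s: ✓ matches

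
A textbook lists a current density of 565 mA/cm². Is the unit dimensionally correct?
Yes

current density has SI base units: A / m^2
mA/cm² reduces to the same SI base units, so it is a valid unit for current density.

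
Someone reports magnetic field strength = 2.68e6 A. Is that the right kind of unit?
No

magnetic field strength has SI base units: A / m
A does NOT reduce to A / m; a valid unit for magnetic field strength would be e.g. A/m.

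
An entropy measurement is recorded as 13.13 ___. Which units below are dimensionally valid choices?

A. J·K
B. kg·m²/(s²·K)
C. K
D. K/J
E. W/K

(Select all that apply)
B

entropy has SI base units: kg * m^2 / (s^2 * K)

Checking each option against kg * m^2 / (s^2 * K):
  A. J·K: ✗ does not match
  B. kg·m²/(s²·K): ✓ matches
  C. K: ✗ does not match
  D. K/J: ✗ does not match
  E. W/K: ✗ does not match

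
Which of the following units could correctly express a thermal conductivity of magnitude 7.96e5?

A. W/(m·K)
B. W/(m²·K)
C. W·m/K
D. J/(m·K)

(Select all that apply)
A

thermal conductivity has SI base units: kg * m / (s^3 * K)

Checking each option against kg * m / (s^3 * K):
  A. W/(m·K): ✓ matches
  B. W/(m²·K): ✗ does not match
  C. W·m/K: ✗ does not match
  D. J/(m·K): ✗ does not match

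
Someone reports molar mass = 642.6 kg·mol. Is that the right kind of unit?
No

molar mass has SI base units: kg / mol
kg·mol does NOT reduce to kg / mol; a valid unit for molar mass would be e.g. kg/mol.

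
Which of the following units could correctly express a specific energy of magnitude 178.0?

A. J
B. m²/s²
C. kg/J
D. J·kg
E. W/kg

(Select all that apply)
B

specific energy has SI base units: m^2 / s^2

Checking each option against m^2 / s^2:
  A. J: ✗ does not match
  B. m²/s²: ✓ matches
  C. kg/J: ✗ does not match
  D. J·kg: ✗ does not match
  E. W/kg: ✗ does not match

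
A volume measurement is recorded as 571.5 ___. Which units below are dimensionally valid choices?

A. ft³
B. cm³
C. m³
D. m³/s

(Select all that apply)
A, B, C

volume has SI base units: m^3

Checking each option against m^3:
  A. ft³: ✓ matches
  B. cm³: ✓ matches
  C. m³: ✓ matches
  D. m³/s: ✗ does not match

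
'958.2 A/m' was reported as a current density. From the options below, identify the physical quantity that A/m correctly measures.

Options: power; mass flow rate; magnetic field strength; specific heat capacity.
magnetic field strength

current density should have units dimensionally equivalent to A / m^2 (e.g. A/m²).
The given unit 'A/m' reduces to A / m. Of the listed options, that is the dimensionality of magnetic field strength.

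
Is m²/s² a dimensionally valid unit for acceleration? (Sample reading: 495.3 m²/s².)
No

acceleration has SI base units: m / s^2
m²/s² does NOT reduce to m / s^2; a valid unit for acceleration would be e.g. m/s².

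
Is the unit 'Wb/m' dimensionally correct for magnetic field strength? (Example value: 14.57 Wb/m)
No

magnetic field strength has SI base units: A / m
Wb/m does NOT reduce to A / m; a valid unit for magnetic field strength would be e.g. A/m.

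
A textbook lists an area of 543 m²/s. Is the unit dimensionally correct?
No

area has SI base units: m^2
m²/s does NOT reduce to m^2; a valid unit for area would be e.g. m².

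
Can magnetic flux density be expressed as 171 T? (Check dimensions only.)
Yes

magnetic flux density has SI base units: kg / (A * s^2)
T reduces to the same SI base units, so it is a valid unit for magnetic flux density.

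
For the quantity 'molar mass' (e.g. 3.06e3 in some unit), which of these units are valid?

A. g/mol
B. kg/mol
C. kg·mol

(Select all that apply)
A, B

molar mass has SI base units: kg / mol

Checking each option against kg / mol:
  A. g/mol: ✓ matches
  B. kg/mol: ✓ matches
  C. kg·mol: ✗ does not match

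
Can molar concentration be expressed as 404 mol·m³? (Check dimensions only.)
No

molar concentration has SI base units: mol / m^3
mol·m³ does NOT reduce to mol / m^3; a valid unit for molar concentration would be e.g. mol/m³.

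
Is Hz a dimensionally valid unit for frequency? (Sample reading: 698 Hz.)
Yes

frequency has SI base units: 1 / s
Hz reduces to the same SI base units, so it is a valid unit for frequency.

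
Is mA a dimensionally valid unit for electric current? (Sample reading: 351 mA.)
Yes

electric current has SI base units: A
mA reduces to the same SI base units, so it is a valid unit for electric current.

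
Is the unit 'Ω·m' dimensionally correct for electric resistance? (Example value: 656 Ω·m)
No

electric resistance has SI base units: kg * m^2 / (A^2 * s^3)
Ω·m does NOT reduce to kg * m^2 / (A^2 * s^3); a valid unit for electric resistance would be e.g. Ω.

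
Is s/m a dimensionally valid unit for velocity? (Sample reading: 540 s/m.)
No

velocity has SI base units: m / s
s/m does NOT reduce to m / s; a valid unit for velocity would be e.g. m/s.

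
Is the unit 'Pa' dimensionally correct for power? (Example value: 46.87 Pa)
No

power has SI base units: kg * m^2 / s^3
Pa does NOT reduce to kg * m^2 / s^3; a valid unit for power would be e.g. W.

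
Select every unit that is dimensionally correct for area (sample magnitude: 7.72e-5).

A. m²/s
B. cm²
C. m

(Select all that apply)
B

area has SI base units: m^2

Checking each option against m^2:
  A. m²/s: ✗ does not match
  B. cm²: ✓ matches
  C. m: ✗ does not match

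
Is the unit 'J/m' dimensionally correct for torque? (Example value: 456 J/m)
No

torque has SI base units: kg * m^2 / s^2
J/m does NOT reduce to kg * m^2 / s^2; a valid unit for torque would be e.g. N·m.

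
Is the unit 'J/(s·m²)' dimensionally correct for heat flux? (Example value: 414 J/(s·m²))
Yes

heat flux has SI base units: kg / s^3
J/(s·m²) reduces to the same SI base units, so it is a valid unit for heat flux.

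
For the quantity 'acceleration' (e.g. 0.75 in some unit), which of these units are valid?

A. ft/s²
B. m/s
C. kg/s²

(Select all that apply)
A

acceleration has SI base units: m / s^2

Checking each option against m / s^2:
  A. ft/s²: ✓ matches
  B. m/s: ✗ does not match
  C. kg/s²: ✗ does not match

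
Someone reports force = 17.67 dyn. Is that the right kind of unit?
Yes

force has SI base units: kg * m / s^2
dyn reduces to the same SI base units, so it is a valid unit for force.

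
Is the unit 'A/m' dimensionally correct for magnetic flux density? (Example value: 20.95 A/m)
No

magnetic flux density has SI base units: kg / (A * s^2)
A/m does NOT reduce to kg / (A * s^2); a valid unit for magnetic flux density would be e.g. T.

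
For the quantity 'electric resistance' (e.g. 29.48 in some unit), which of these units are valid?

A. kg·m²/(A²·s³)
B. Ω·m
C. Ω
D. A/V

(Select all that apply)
A, C

electric resistance has SI base units: kg * m^2 / (A^2 * s^3)

Checking each option against kg * m^2 / (A^2 * s^3):
  A. kg·m²/(A²·s³): ✓ matches
  B. Ω·m: ✗ does not match
  C. Ω: ✓ matches
  D. A/V: ✗ does not match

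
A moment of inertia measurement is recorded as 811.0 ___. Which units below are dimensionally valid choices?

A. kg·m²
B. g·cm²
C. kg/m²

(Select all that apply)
A, B

moment of inertia has SI base units: kg * m^2

Checking each option against kg * m^2:
  A. kg·m²: ✓ matches
  B. g·cm²: ✓ matches
  C. kg/m²: ✗ does not match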